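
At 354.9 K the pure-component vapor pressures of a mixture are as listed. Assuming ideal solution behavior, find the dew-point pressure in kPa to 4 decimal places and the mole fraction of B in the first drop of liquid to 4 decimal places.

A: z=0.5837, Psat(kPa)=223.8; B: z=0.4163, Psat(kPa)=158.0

At the dew point ψ → 1, so Σzᵢ/Kᵢ = 1 with Kᵢ = Pᵢˢᵃᵗ/P ⇒ 1/P = Σzᵢ/Pᵢˢᵃᵗ.
1/P = 0.5837/223.8 + 0.4163/158.0 = 0.0052429 ⇒ P = 190.7326 kPa
xᵢ = zᵢP/Pᵢˢᵃᵗ ⇒ x_B = 0.4163·190.7326/158.0 = 0.5025

Pdew = 190.7326 kPa, x_B = 0.5025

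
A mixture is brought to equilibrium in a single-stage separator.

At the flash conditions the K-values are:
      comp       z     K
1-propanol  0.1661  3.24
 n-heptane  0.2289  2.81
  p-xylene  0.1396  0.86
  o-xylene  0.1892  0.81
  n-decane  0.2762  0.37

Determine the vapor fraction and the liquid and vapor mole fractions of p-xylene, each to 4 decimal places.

ψ = 0.6253, x_p-xylene = 0.1530, y_p-xylene = 0.1316

Rachford–Rice: g(ψ) = Σ zᵢ(Kᵢ−1)/(1+ψ(Kᵢ−1)) = 0.
Feasibility: ΣzᵢKᵢ = 1.5569, Σzᵢ/Kᵢ = 1.2751 — both > 1, two phases present.
Newton–Raphson from ψ = 0.36:
  ψ = 0.3600: g = 0.17261, g' = -0.7246 → ψ = 0.5982
  ψ = 0.5982: g = 0.01679, g' = -0.6194 → ψ = 0.6253
Converged at ψ = 0.6253.
Compositions from xᵢ = zᵢ/(1+ψ(Kᵢ−1)), yᵢ = Kᵢxᵢ:
  1-propanol: x = 0.0692, y = 0.2242
  n-heptane: x = 0.1074, y = 0.3017
  p-xylene: x = 0.1530, y = 0.1316
  o-xylene: x = 0.2147, y = 0.1739
  n-decane: x = 0.4557, y = 0.1686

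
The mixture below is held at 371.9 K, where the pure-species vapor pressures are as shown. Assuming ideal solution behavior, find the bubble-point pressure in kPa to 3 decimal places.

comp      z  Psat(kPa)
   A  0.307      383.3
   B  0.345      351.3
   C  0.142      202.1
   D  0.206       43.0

At the bubble point ψ → 0, so ΣzᵢKᵢ = 1 with Kᵢ = Pᵢˢᵃᵗ/P ⇒ P = ΣzᵢPᵢˢᵃᵗ.
P = 0.307·383.3 + 0.345·351.3 + 0.142·202.1 + 0.206·43.0 = 276.428 kPa

Pbub = 276.428 kPa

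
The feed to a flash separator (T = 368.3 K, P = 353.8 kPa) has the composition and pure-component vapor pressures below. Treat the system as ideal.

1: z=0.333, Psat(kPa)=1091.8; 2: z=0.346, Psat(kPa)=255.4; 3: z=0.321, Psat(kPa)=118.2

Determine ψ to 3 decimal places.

ψ = 0.372

Raoult's law: Kᵢ = Pᵢˢᵃᵗ/P = Pᵢˢᵃᵗ/353.8.
  K_1 = 1091.8/353.8 = 3.08592, K_2 = 255.4/353.8 = 0.72188, K_3 = 118.2/353.8 = 0.33409
Material balance + equilibrium reduce to Σ zᵢ(Kᵢ−1)/(1+ψ(Kᵢ−1)) = 0.
g(0) = ΣzᵢKᵢ − 1 = 0.385 and g(1) = 1 − Σzᵢ/Kᵢ = -0.548, so a root lies in (0, 1).
Newton iteration, ψ⁰ = 0.56:
  ψ = 0.560: g = -0.1345, g' = -0.708 → ψ = 0.370
  ψ = 0.370: g = 0.0011, g' = -0.745 → ψ = 0.372
Converged at ψ = 0.372.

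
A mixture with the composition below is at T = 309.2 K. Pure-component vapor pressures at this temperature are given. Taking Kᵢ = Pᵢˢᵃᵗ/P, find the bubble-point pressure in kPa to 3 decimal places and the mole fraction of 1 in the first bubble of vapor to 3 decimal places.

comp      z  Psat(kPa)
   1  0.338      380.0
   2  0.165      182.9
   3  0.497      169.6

At the bubble point ψ → 0, so ΣzᵢKᵢ = 1 with Kᵢ = Pᵢˢᵃᵗ/P ⇒ P = ΣzᵢPᵢˢᵃᵗ.
P = 0.338·380.0 + 0.165·182.9 + 0.497·169.6 = 242.910 kPa
yᵢ = zᵢPᵢˢᵃᵗ/P ⇒ y_1 = 0.338·380.0/242.910 = 0.529

Pbub = 242.910 kPa, y_1 = 0.529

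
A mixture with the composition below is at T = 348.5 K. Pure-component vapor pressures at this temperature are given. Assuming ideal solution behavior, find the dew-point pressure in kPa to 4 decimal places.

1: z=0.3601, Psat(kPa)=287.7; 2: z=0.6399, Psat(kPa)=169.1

Pdew = 198.5781 kPa

At the dew point ψ → 1, so Σzᵢ/Kᵢ = 1 with Kᵢ = Pᵢˢᵃᵗ/P ⇒ 1/P = Σzᵢ/Pᵢˢᵃᵗ.
1/P = 0.3601/287.7 + 0.6399/169.1 = 0.0050358 ⇒ P = 198.5781 kPa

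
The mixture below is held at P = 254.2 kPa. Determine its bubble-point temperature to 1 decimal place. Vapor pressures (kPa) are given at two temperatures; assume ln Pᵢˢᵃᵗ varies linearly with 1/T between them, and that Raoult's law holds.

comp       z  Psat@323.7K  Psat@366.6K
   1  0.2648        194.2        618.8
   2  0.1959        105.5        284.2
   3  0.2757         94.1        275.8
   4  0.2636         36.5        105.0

Bubble-point temperature: ΣzᵢPᵢˢᵃᵗ(T) = P. Interpolate ln Pᵢˢᵃᵗ = aᵢ + bᵢ/T.
  T = 323.7 K: ΣzᵢPᵢˢᵃᵗ = 107.66 kPa
  T = 366.6 K: ΣzᵢPᵢˢᵃᵗ = 323.25 kPa
  T = 345.1 K: ΣzᵢPᵢˢᵃᵗ = 192.68 kPa
  T = 355.9 K: ΣzᵢPᵢˢᵃᵗ = 251.80 kPa
  T = 361.2 K: ΣzᵢPᵢˢᵃᵗ = 285.48 kPa
  T = 358.5 K: ΣzᵢPᵢˢᵃᵗ = 267.92 kPa
Interpolating between 355.9 K and 358.5 K gives T ≈ 356.3 K.

T = 356.3 K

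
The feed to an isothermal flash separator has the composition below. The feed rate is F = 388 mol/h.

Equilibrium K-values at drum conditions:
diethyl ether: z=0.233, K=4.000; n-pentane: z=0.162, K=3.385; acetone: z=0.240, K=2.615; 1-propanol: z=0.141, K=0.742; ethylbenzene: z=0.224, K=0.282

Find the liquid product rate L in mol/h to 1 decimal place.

L = 48.8 mol/h

Iterate (Newton) starting at ψ = 0.39:
  ψ = 0.390: g = 0.4963, g' = -1.163 → ψ = 0.817
  ψ = 0.817: g = 0.0657, g' = -1.089 → ψ = 0.877
  ψ = 0.877: g = -0.0037, g' = -1.221 → ψ = 0.874
Converged at ψ = 0.874.
Then V = ψ·F = 0.8742·388 = 339.2 mol/h and L = F − V = 48.8 mol/h.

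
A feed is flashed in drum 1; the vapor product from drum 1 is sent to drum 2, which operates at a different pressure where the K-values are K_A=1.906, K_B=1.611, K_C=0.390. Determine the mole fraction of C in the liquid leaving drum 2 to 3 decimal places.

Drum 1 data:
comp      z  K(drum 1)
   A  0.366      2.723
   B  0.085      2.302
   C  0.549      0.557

x_C (drum 2) = 0.581

Drum 1:
Rachford–Rice: g(ψ₁) = Σ zᵢ(Kᵢ−1)/(1+ψ₁(Kᵢ−1)) = 0.
g(0) = ΣzᵢKᵢ − 1 = 0.498 and g(1) = 1 − Σzᵢ/Kᵢ = -0.157, so a root lies in (0, 1).
Newton–Raphson from ψ₁ = 0.5:
  ψ₁ = 0.500: g = 0.0934, g' = -0.544 → ψ₁ = 0.672
  ψ₁ = 0.672: g = 0.0052, g' = -0.493 → ψ₁ = 0.682
Converged at ψ₁ = 0.682.
Drum-1 compositions:
  A: x = 0.168, y = 0.458
  B: x = 0.045, y = 0.104
  C: x = 0.787, y = 0.438
Drum-2 feed = drum-1 vapor: z₂ = (0.4582, 0.1036, 0.4382).
Drum 2:
Newton–Raphson from ψ₂ = 0.5:
  ψ₂ = 0.500: g = -0.0504, g' = -0.538 → ψ₂ = 0.406
  ψ₂ = 0.406: g = -0.0013, g' = -0.514 → ψ₂ = 0.404
Converged at ψ₂ = 0.404.
  A: x = 0.335, y = 0.639
  B: x = 0.083, y = 0.134
  C: x = 0.581, y = 0.227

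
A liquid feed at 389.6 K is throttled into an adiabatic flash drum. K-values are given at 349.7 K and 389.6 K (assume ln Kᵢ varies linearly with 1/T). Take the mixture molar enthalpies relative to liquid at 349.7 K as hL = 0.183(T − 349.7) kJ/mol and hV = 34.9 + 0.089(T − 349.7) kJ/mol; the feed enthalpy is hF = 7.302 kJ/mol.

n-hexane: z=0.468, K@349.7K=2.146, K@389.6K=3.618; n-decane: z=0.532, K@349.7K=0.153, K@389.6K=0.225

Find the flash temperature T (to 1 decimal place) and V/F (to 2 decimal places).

Adiabatic flash: solve Rachford–Rice at each trial T, then check hF = ψ·hV(T) + (1−ψ)·hL(T).
  T = 349.7 K: K = (2.146, 0.153), RR gives ψ = 0.088, H_out = 3.082 kJ/mol
  T = 389.6 K: K = (3.618, 0.225), RR gives ψ = 0.401, H_out = 19.782 kJ/mol
  T = 369.6 K: K = (2.824, 0.187), RR gives ψ = 0.284, H_out = 13.031 kJ/mol
  T = 359.6 K: K = (2.469, 0.170), RR gives ψ = 0.202, H_out = 8.661 kJ/mol
  T = 354.6 K: K = (2.303, 0.161), RR gives ψ = 0.150, H_out = 6.047 kJ/mol
  T = 357.1 K: K = (2.385, 0.165), RR gives ψ = 0.177, H_out = 7.398 kJ/mol
  T = 355.9 K: K = (2.345, 0.163), RR gives ψ = 0.164, H_out = 6.761 kJ/mol
Linear interpolation between T = 355.9 (H_out = 6.761) and T = 357.1 (H_out = 7.398) on hF = 7.302 gives T ≈ 356.9 K, at which ψ = 0.17.

T = 356.9 K, V/F = 0.17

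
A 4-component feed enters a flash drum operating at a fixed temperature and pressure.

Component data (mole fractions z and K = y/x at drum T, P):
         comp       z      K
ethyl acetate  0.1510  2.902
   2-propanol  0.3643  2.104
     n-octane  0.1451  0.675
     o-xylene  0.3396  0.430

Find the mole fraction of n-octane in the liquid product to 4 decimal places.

x_n-octane = 0.1833

Material balance + equilibrium reduce to Σ zᵢ(Kᵢ−1)/(1+ψ(Kᵢ−1)) = 0.
Check two-phase: ΣzᵢKᵢ = 1.4487 > 1 and Σzᵢ/Kᵢ = 1.2299 > 1, so g(0) = 0.4487 > 0 and g(1) = -0.2299 < 0.
Newton–Raphson from ψ = 0.5:
  ψ = 0.5000: g = 0.07931, g' = -0.5655 → ψ = 0.6402
  ψ = 0.6402: g = 0.00078, g' = -0.5615 → ψ = 0.6416
Converged at ψ = 0.6416.
Compositions from xᵢ = zᵢ/(1+ψ(Kᵢ−1)), yᵢ = Kᵢxᵢ:
  ethyl acetate: x = 0.0680, y = 0.1974
  2-propanol: x = 0.2132, y = 0.4487
  n-octane: x = 0.1833, y = 0.1237
  o-xylene: x = 0.5354, y = 0.2302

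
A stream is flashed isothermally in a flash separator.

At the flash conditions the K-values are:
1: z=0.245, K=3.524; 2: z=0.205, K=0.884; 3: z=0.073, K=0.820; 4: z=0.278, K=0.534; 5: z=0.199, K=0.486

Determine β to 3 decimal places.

Rachford–Rice: g(β) = Σ zᵢ(Kᵢ−1)/(1+β(Kᵢ−1)) = 0.
g(0) = ΣzᵢKᵢ − 1 = 0.350 and g(1) = 1 − Σzᵢ/Kᵢ = -0.321, so a root lies in (0, 1).
Newton–Raphson from β = 0.32:
  β = 0.320: g = 0.0288, g' = -0.642 → β = 0.365
  β = 0.365: g = 0.0011, g' = -0.596 → β = 0.367
Converged at β = 0.367.

β = 0.367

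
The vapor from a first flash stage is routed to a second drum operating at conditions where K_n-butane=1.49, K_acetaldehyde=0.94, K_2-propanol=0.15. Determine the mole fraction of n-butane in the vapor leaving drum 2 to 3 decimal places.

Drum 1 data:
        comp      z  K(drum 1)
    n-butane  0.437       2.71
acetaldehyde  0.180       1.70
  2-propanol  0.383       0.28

y_n-butane (drum 2) = 0.748

Drum 1:
Let ψ₁ = V/F and solve Σ zᵢ(Kᵢ−1)/(1+ψ₁(Kᵢ−1)) = 0.
Check two-phase: ΣzᵢKᵢ = 1.598 > 1 and Σzᵢ/Kᵢ = 1.635 > 1, so g(0) = 0.598 > 0 and g(1) = -0.635 < 0.
Iterate (Newton) starting at ψ₁ = 0.63:
  ψ₁ = 0.630: g = -0.0575, g' = -1.004 → ψ₁ = 0.573
  ψ₁ = 0.573: g = -0.0018, g' = -0.946 → ψ₁ = 0.571
Converged at ψ₁ = 0.571.
Drum-1 compositions:
  n-butane: x = 0.221, y = 0.599
  acetaldehyde: x = 0.129, y = 0.219
  2-propanol: x = 0.650, y = 0.182
Drum-2 feed = drum-1 vapor: z₂ = (0.5993, 0.2186, 0.1821).
Drum 2:
Let ψ₂ = V/F and solve Σ zᵢ(Kᵢ−1)/(1+ψ₂(Kᵢ−1)) = 0.
Check two-phase: ΣzᵢKᵢ = 1.126 > 1 and Σzᵢ/Kᵢ = 1.849 > 1, so g(0) = 0.126 > 0 and g(1) = -0.849 < 0.
Newton–Raphson from ψ₂ = 0.5:
  ψ₂ = 0.500: g = -0.0468, g' = -0.492 → ψ₂ = 0.405
  ψ₂ = 0.405: g = -0.0043, g' = -0.407 → ψ₂ = 0.394
Converged at ψ₂ = 0.394.
  n-butane: x = 0.502, y = 0.748
  acetaldehyde: x = 0.224, y = 0.210
  2-propanol: x = 0.274, y = 0.041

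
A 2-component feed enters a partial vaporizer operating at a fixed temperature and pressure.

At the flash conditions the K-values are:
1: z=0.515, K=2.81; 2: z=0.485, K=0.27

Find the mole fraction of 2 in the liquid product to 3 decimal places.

x_2 = 0.713

Rachford–Rice: g(V/F) = Σ zᵢ(Kᵢ−1)/(1+V/F(Kᵢ−1)) = 0.
Feasibility: ΣzᵢKᵢ = 1.578, Σzᵢ/Kᵢ = 1.980 — both > 1, two phases present.
Binary case is linear: z₁(K₁−1)(1+V/F(K₂−1)) + z₂(K₂−1)(1+V/F(K₁−1)) = 0
⇒ V/F = [z₁(K₁−1)+z₂(K₂−1)] / [−(K₁−1)(K₂−1)] = 0.5781/1.3213 = 0.438
Compositions from xᵢ = zᵢ/(1+V/F(Kᵢ−1)), yᵢ = Kᵢxᵢ:
  1: x = 0.287, y = 0.808
  2: x = 0.713, y = 0.192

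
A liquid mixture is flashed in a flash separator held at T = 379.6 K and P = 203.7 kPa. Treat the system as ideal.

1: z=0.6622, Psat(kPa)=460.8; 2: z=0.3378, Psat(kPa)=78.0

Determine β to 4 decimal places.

β = 0.8055

Raoult's law: Kᵢ = Pᵢˢᵃᵗ/P = Pᵢˢᵃᵗ/203.7.
  K_1 = 460.8/203.7 = 2.262150, K_2 = 78.0/203.7 = 0.382916
Newton–Raphson from β = 0.5:
  β = 0.5000: g = 0.21095, g' = -0.6656 → β = 0.8170
  β = 0.8170: g = -0.00888, g' = -0.7788 → β = 0.8056
  β = 0.8056: g = -0.00006, g' = -0.7680 → β = 0.8055
Converged at β = 0.8055.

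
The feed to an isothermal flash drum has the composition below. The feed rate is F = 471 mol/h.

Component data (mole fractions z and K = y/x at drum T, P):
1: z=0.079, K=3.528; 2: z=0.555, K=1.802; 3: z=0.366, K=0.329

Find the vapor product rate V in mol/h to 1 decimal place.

Material balance + equilibrium reduce to Σ zᵢ(Kᵢ−1)/(1+ψ(Kᵢ−1)) = 0.
g(0) = ΣzᵢKᵢ − 1 = 0.399 and g(1) = 1 − Σzᵢ/Kᵢ = -0.443, so a root lies in (0, 1).
Iterate (Newton) starting at ψ = 0.5:
  ψ = 0.500: g = 0.0363, g' = -0.654 → ψ = 0.556
  ψ = 0.556: g = -0.0006, g' = -0.677 → ψ = 0.555
Converged at ψ = 0.555.
Then V = ψ·F = 0.5547·471 = 261.3 mol/h and L = F − V = 209.7 mol/h.

V = 261.3 mol/h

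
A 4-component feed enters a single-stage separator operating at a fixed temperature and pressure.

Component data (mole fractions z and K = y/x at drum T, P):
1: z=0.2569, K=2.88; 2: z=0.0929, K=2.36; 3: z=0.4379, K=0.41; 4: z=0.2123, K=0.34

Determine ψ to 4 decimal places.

Material balance + equilibrium reduce to Σ zᵢ(Kᵢ−1)/(1+ψ(Kᵢ−1)) = 0.
Check two-phase: ΣzᵢKᵢ = 1.2108 > 1 and Σzᵢ/Kᵢ = 1.8210 > 1, so g(0) = 0.2108 > 0 and g(1) = -0.8210 < 0.
Newton–Raphson from ψ = 0.7:
  ψ = 0.7000: g = -0.42732, g' = -0.9763 → ψ = 0.2623
  ψ = 0.2623: g = -0.05852, g' = -0.8492 → ψ = 0.1934
  ψ = 0.1934: g = 0.00198, g' = -0.9118 → ψ = 0.1956
Converged at ψ = 0.1956.

ψ = 0.1956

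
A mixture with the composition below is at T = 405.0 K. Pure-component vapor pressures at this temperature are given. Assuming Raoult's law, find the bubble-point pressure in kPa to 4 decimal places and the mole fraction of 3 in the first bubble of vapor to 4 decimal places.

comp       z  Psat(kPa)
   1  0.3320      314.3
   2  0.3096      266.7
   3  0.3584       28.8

At the bubble point ψ → 0, so ΣzᵢKᵢ = 1 with Kᵢ = Pᵢˢᵃᵗ/P ⇒ P = ΣzᵢPᵢˢᵃᵗ.
P = 0.3320·314.3 + 0.3096·266.7 + 0.3584·28.8 = 197.2398 kPa
yᵢ = zᵢPᵢˢᵃᵗ/P ⇒ y_3 = 0.3584·28.8/197.2398 = 0.0523

Pbub = 197.2398 kPa, y_3 = 0.0523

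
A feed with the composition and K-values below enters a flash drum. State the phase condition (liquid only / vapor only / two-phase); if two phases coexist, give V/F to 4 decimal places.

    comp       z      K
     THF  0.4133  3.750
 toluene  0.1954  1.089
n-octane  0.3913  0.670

vapor only

ΣzᵢKᵢ = 2.0248; Σzᵢ/Kᵢ = 0.8737.
Since Σzᵢ/Kᵢ < 1 the mixture is above its dew point — single vapor phase.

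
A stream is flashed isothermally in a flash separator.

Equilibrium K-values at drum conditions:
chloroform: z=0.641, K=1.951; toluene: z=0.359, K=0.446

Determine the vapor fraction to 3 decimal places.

Material balance + equilibrium reduce to Σ zᵢ(Kᵢ−1)/(1+ψ(Kᵢ−1)) = 0.
g(0) = ΣzᵢKᵢ − 1 = 0.411 and g(1) = 1 − Σzᵢ/Kᵢ = -0.133, so a root lies in (0, 1).
Newton iteration, ψ⁰ = 0.5:
  ψ = 0.500: g = 0.1381, g' = -0.477 → ψ = 0.789
  ψ = 0.789: g = -0.0053, g' = -0.537 → ψ = 0.780
Converged at ψ = 0.780.

ψ = 0.780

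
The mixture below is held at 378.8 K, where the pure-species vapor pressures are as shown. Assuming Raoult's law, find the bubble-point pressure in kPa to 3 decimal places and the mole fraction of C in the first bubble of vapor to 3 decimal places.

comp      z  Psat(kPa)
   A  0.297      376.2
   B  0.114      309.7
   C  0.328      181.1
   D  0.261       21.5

At the bubble point ψ → 0, so ΣzᵢKᵢ = 1 with Kᵢ = Pᵢˢᵃᵗ/P ⇒ P = ΣzᵢPᵢˢᵃᵗ.
P = 0.297·376.2 + 0.114·309.7 + 0.328·181.1 + 0.261·21.5 = 212.049 kPa
yᵢ = zᵢPᵢˢᵃᵗ/P ⇒ y_C = 0.328·181.1/212.049 = 0.280

Pbub = 212.049 kPa, y_C = 0.280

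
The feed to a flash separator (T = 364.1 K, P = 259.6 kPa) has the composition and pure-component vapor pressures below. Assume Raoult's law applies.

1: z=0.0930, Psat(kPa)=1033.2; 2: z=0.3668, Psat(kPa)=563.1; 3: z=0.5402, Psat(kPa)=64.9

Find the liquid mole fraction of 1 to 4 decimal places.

Raoult's law: Kᵢ = Pᵢˢᵃᵗ/P = Pᵢˢᵃᵗ/259.6.
  K_1 = 1033.2/259.6 = 3.979969, K_2 = 563.1/259.6 = 2.169106, K_3 = 64.9/259.6 = 0.250000
Newton–Raphson from ψ = 0.5:
  ψ = 0.5000: g = -0.26631, g' = -1.1108 → ψ = 0.2602
  ψ = 0.2602: g = -0.01853, g' = -1.0258 → ψ = 0.2422
  ψ = 0.2422: g = 0.00010, g' = -1.0368 → ψ = 0.2423
Converged at ψ = 0.2423.
Compositions from xᵢ = zᵢ/(1+ψ(Kᵢ−1)), yᵢ = Kᵢxᵢ:
  1: x = 0.0540, y = 0.2149
  2: x = 0.2858, y = 0.6200
  3: x = 0.6602, y = 0.1650

x_1 = 0.0540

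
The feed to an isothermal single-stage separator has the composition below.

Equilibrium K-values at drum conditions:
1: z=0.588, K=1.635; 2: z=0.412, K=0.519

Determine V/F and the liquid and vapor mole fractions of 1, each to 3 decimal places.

Binary case is linear: z₁(K₁−1)(1+V/F(K₂−1)) + z₂(K₂−1)(1+V/F(K₁−1)) = 0
⇒ V/F = [z₁(K₁−1)+z₂(K₂−1)] / [−(K₁−1)(K₂−1)] = 0.1752/0.3054 = 0.574
Compositions from xᵢ = zᵢ/(1+V/F(Kᵢ−1)), yᵢ = Kᵢxᵢ:
  1: x = 0.431, y = 0.705
  2: x = 0.569, y = 0.295

V/F = 0.574, x_1 = 0.431, y_1 = 0.705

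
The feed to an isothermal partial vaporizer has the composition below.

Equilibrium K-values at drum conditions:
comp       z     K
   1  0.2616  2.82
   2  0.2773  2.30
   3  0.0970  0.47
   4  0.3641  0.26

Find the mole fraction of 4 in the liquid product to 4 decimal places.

Rachford–Rice: g(V/F) = Σ zᵢ(Kᵢ−1)/(1+V/F(Kᵢ−1)) = 0.
Check two-phase: ΣzᵢKᵢ = 1.5158 > 1 and Σzᵢ/Kᵢ = 1.8201 > 1, so g(0) = 0.5158 > 0 and g(1) = -0.8201 < 0.
Newton iteration, V/F⁰ = 0.58:
  V/F = 0.5800: g = -0.10911, g' = -1.0261 → V/F = 0.4737
  V/F = 0.4737: g = -0.00469, g' = -0.9506 → V/F = 0.4687
Converged at V/F = 0.4687.
Compositions from xᵢ = zᵢ/(1+V/F(Kᵢ−1)), yᵢ = Kᵢxᵢ:
  1: x = 0.1412, y = 0.3981
  2: x = 0.1723, y = 0.3963
  3: x = 0.1291, y = 0.0607
  4: x = 0.5575, y = 0.1449

x_4 = 0.5575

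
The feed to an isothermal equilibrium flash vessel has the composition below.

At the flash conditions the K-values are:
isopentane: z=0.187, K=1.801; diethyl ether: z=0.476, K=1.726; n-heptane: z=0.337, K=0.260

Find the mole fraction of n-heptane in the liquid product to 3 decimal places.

x_n-heptane = 0.502

Material balance + equilibrium reduce to Σ zᵢ(Kᵢ−1)/(1+ψ(Kᵢ−1)) = 0.
Check two-phase: ΣzᵢKᵢ = 1.246 > 1 and Σzᵢ/Kᵢ = 1.676 > 1, so g(0) = 0.246 > 0 and g(1) = -0.676 < 0.
Newton–Raphson from ψ = 0.5:
  ψ = 0.500: g = -0.0353, g' = -0.661 → ψ = 0.447
  ψ = 0.447: g = -0.0012, g' = -0.620 → ψ = 0.445
Converged at ψ = 0.445.
Compositions from xᵢ = zᵢ/(1+ψ(Kᵢ−1)), yᵢ = Kᵢxᵢ:
  isopentane: x = 0.138, y = 0.248
  diethyl ether: x = 0.360, y = 0.621
  n-heptane: x = 0.502, y = 0.131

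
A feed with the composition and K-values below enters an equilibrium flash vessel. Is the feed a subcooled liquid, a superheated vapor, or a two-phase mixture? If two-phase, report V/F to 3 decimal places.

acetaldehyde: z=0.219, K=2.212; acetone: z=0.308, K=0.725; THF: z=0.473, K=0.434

ΣzᵢKᵢ = 0.913; Σzᵢ/Kᵢ = 1.614.
Since ΣzᵢKᵢ < 1 the mixture is below its bubble point — single liquid phase.

subcooled liquid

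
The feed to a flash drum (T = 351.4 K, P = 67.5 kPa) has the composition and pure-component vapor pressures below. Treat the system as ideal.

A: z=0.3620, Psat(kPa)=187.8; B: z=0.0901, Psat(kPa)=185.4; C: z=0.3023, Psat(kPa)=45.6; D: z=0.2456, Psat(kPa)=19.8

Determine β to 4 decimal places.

Raoult's law: Kᵢ = Pᵢˢᵃᵗ/P = Pᵢˢᵃᵗ/67.5.
  K_A = 187.8/67.5 = 2.782222, K_B = 185.4/67.5 = 2.746667, K_C = 45.6/67.5 = 0.675556, K_D = 19.8/67.5 = 0.293333
Material balance + equilibrium reduce to Σ zᵢ(Kᵢ−1)/(1+β(Kᵢ−1)) = 0.
Feasibility: ΣzᵢKᵢ = 1.5309, Σzᵢ/Kᵢ = 1.4477 — both > 1, two phases present.
Newton iteration, β⁰ = 0.69:
  β = 0.6900: g = -0.10437, g' = -0.8078 → β = 0.5608
  β = 0.5608: g = -0.00520, g' = -0.7418 → β = 0.5538
Converged at β = 0.5538.

β = 0.5538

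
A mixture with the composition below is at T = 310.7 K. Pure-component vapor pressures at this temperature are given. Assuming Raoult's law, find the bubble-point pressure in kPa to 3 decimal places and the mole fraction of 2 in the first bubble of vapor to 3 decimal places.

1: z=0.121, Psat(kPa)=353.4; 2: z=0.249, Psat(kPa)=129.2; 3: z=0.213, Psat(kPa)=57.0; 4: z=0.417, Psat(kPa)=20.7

Pbub = 95.705 kPa, y_2 = 0.336

At the bubble point ψ → 0, so ΣzᵢKᵢ = 1 with Kᵢ = Pᵢˢᵃᵗ/P ⇒ P = ΣzᵢPᵢˢᵃᵗ.
P = 0.121·353.4 + 0.249·129.2 + 0.213·57.0 + 0.417·20.7 = 95.705 kPa
yᵢ = zᵢPᵢˢᵃᵗ/P ⇒ y_2 = 0.249·129.2/95.705 = 0.336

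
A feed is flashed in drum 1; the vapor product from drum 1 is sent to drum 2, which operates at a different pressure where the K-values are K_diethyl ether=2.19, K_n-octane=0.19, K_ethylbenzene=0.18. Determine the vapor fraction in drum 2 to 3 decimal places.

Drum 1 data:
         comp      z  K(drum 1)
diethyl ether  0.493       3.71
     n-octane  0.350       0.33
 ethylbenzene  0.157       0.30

V/F (drum 2) = 0.699

Drum 1:
Material balance + equilibrium reduce to Σ zᵢ(Kᵢ−1)/(1+ψ₁(Kᵢ−1)) = 0.
Check two-phase: ΣzᵢKᵢ = 1.992 > 1 and Σzᵢ/Kᵢ = 1.717 > 1, so g(0) = 0.992 > 0 and g(1) = -0.717 < 0.
Iterate (Newton) starting at ψ₁ = 0.54:
  ψ₁ = 0.540: g = -0.0018, g' = -1.181 → ψ₁ = 0.538
Converged at ψ₁ = 0.538.
Drum-1 compositions:
  diethyl ether: x = 0.200, y = 0.744
  n-octane: x = 0.548, y = 0.181
  ethylbenzene: x = 0.252, y = 0.076
Drum-2 feed = drum-1 vapor: z₂ = (0.7437, 0.1807, 0.0756).
Drum 2:
Let ψ₂ = V/F and solve Σ zᵢ(Kᵢ−1)/(1+ψ₂(Kᵢ−1)) = 0.
Check two-phase: ΣzᵢKᵢ = 1.677 > 1 and Σzᵢ/Kᵢ = 1.711 > 1, so g(0) = 0.677 > 0 and g(1) = -0.711 < 0.
Iterate (Newton) starting at ψ₂ = 0.47:
  ψ₂ = 0.470: g = 0.2304, g' = -0.877 → ψ₂ = 0.733
  ψ₂ = 0.733: g = -0.0426, g' = -1.337 → ψ₂ = 0.701
  ψ₂ = 0.701: g = -0.0018, g' = -1.229 → ψ₂ = 0.699
Converged at ψ₂ = 0.699.
  diethyl ether: x = 0.406, y = 0.889
  n-octane: x = 0.417, y = 0.079
  ethylbenzene: x = 0.177, y = 0.032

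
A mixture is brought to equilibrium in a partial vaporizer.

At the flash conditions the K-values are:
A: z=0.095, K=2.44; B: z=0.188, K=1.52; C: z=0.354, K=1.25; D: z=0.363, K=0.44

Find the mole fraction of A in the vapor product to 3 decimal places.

Rachford–Rice: g(V/F) = Σ zᵢ(Kᵢ−1)/(1+V/F(Kᵢ−1)) = 0.
Check two-phase: ΣzᵢKᵢ = 1.120 > 1 and Σzᵢ/Kᵢ = 1.271 > 1, so g(0) = 0.120 > 0 and g(1) = -0.271 < 0.
Newton–Raphson from V/F = 0.5:
  V/F = 0.500: g = -0.0465, g' = -0.336 → V/F = 0.361
  V/F = 0.361: g = -0.0014, g' = -0.319 → V/F = 0.357
Converged at V/F = 0.357.
Compositions from xᵢ = zᵢ/(1+V/F(Kᵢ−1)), yᵢ = Kᵢxᵢ:
  A: x = 0.063, y = 0.153
  B: x = 0.159, y = 0.241
  C: x = 0.325, y = 0.406
  D: x = 0.454, y = 0.200

y_A = 0.153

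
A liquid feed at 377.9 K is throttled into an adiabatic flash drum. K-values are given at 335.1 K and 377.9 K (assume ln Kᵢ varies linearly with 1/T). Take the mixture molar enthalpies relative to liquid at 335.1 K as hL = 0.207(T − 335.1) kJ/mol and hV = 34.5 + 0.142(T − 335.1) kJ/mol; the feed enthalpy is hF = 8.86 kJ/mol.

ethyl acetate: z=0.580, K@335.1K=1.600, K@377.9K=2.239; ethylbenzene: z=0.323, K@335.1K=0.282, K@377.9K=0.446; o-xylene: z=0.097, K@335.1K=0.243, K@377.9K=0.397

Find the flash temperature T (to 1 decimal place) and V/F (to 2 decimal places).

T = 341.8 K, V/F = 0.22

Adiabatic flash: solve Rachford–Rice at each trial T, then check hF = ψ·hV(T) + (1−ψ)·hL(T).
  T = 335.1 K: K = (1.600, 0.282, 0.243), RR gives ψ = 0.098, H_out = 3.373 kJ/mol
  T = 377.9 K: K = (2.239, 0.446, 0.397), RR gives ψ = 0.686, H_out = 30.621 kJ/mol
  T = 356.5 K: K = (1.912, 0.360, 0.315), RR gives ψ = 0.431, H_out = 18.683 kJ/mol
  T = 345.8 K: K = (1.754, 0.320, 0.278), RR gives ψ = 0.283, H_out = 11.791 kJ/mol
  T = 340.5 K: K = (1.677, 0.301, 0.260), RR gives ψ = 0.198, H_out = 7.882 kJ/mol
  T = 343.1 K: K = (1.715, 0.310, 0.269), RR gives ψ = 0.241, H_out = 9.853 kJ/mol
  T = 341.8 K: K = (1.696, 0.305, 0.265), RR gives ψ = 0.220, H_out = 8.882 kJ/mol
Linear interpolation between T = 340.5 (H_out = 7.882) and T = 341.8 (H_out = 8.882) on hF = 8.86 gives T ≈ 341.8 K, at which ψ = 0.22.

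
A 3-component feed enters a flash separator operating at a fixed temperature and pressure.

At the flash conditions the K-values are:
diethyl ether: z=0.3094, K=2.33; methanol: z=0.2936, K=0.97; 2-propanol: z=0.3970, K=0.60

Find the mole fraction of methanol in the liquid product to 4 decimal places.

x_methanol = 0.2993

Let ψ = V/F and solve Σ zᵢ(Kᵢ−1)/(1+ψ(Kᵢ−1)) = 0.
Check two-phase: ΣzᵢKᵢ = 1.2439 > 1 and Σzᵢ/Kᵢ = 1.0971 > 1, so g(0) = 0.2439 > 0 and g(1) = -0.0971 < 0.
Newton–Raphson from ψ = 0.5:
  ψ = 0.5000: g = 0.03971, g' = -0.2969 → ψ = 0.6337
  ψ = 0.6337: g = 0.00160, g' = -0.2754 → ψ = 0.6395
Converged at ψ = 0.6395.
Compositions from xᵢ = zᵢ/(1+ψ(Kᵢ−1)), yᵢ = Kᵢxᵢ:
  diethyl ether: x = 0.1672, y = 0.3896
  methanol: x = 0.2993, y = 0.2904
  2-propanol: x = 0.5335, y = 0.3201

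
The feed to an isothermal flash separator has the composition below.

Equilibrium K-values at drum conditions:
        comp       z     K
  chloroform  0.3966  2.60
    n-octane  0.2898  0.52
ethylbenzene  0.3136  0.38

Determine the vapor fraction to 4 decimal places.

Material balance + equilibrium reduce to Σ zᵢ(Kᵢ−1)/(1+ψ(Kᵢ−1)) = 0.
Check two-phase: ΣzᵢKᵢ = 1.3010 > 1 and Σzᵢ/Kᵢ = 1.5351 > 1, so g(0) = 0.3010 > 0 and g(1) = -0.5351 < 0.
Newton iteration, ψ⁰ = 0.5:
  ψ = 0.5000: g = -0.11228, g' = -0.6822 → ψ = 0.3354
  ψ = 0.3354: g = 0.00168, g' = -0.7170 → ψ = 0.3377
Converged at ψ = 0.3377.

ψ = 0.3377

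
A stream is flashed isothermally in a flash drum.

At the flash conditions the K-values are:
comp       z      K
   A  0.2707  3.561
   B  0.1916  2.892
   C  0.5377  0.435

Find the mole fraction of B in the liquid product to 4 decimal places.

x_B = 0.0914

Rachford–Rice: g(β) = Σ zᵢ(Kᵢ−1)/(1+β(Kᵢ−1)) = 0.
g(0) = ΣzᵢKᵢ − 1 = 0.7520 and g(1) = 1 − Σzᵢ/Kᵢ = -0.3784, so a root lies in (0, 1).
Newton–Raphson from β = 0.5:
  β = 0.5000: g = 0.06686, g' = -0.8559 → β = 0.5781
  β = 0.5781: g = 0.00144, g' = -0.8236 → β = 0.5799
Converged at β = 0.5799.
Compositions from xᵢ = zᵢ/(1+β(Kᵢ−1)), yᵢ = Kᵢxᵢ:
  A: x = 0.1089, y = 0.3879
  B: x = 0.0914, y = 0.2642
  C: x = 0.7997, y = 0.3479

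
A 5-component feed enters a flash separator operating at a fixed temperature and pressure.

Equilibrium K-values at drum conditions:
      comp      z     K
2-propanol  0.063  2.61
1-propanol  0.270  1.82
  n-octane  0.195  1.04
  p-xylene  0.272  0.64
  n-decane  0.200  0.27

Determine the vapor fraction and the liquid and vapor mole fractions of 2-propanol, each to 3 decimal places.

ψ = 0.196, x_2-propanol = 0.048, y_2-propanol = 0.125

Iterate (Newton) starting at ψ = 0.5:
  ψ = 0.500: g = -0.1285, g' = -0.458 → ψ = 0.220
  ψ = 0.220: g = -0.0100, g' = -0.413 → ψ = 0.196
Converged at ψ = 0.196.
Compositions from xᵢ = zᵢ/(1+ψ(Kᵢ−1)), yᵢ = Kᵢxᵢ:
  2-propanol: x = 0.048, y = 0.125
  1-propanol: x = 0.233, y = 0.423
  n-octane: x = 0.193, y = 0.201
  p-xylene: x = 0.293, y = 0.187
  n-decane: x = 0.233, y = 0.063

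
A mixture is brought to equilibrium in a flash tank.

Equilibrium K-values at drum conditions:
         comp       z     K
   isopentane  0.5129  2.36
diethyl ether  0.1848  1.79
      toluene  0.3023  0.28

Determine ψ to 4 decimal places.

Rachford–Rice: g(ψ) = Σ zᵢ(Kᵢ−1)/(1+ψ(Kᵢ−1)) = 0.
g(0) = ΣzᵢKᵢ − 1 = 0.6259 and g(1) = 1 − Σzᵢ/Kᵢ = -0.4002, so a root lies in (0, 1).
Newton–Raphson from ψ = 0.59:
  ψ = 0.5900: g = 0.10819, g' = -0.8193 → ψ = 0.7220
  ψ = 0.7220: g = -0.00842, g' = -0.9681 → ψ = 0.7133
Converged at ψ = 0.7133.

ψ = 0.7133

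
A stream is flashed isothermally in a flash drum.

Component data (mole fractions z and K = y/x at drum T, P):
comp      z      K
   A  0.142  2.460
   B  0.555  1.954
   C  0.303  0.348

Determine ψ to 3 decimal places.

Iterate (Newton) starting at ψ = 0.5:
  ψ = 0.500: g = 0.1852, g' = -0.616 → ψ = 0.801
  ψ = 0.801: g = -0.0175, g' = -0.790 → ψ = 0.778
Converged at ψ = 0.778.

ψ = 0.778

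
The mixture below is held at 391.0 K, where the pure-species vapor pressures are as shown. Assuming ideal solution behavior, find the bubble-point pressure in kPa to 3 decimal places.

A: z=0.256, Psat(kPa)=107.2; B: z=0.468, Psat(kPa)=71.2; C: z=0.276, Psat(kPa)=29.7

Pbub = 68.962 kPa

At the bubble point ψ → 0, so ΣzᵢKᵢ = 1 with Kᵢ = Pᵢˢᵃᵗ/P ⇒ P = ΣzᵢPᵢˢᵃᵗ.
P = 0.256·107.2 + 0.468·71.2 + 0.276·29.7 = 68.962 kPa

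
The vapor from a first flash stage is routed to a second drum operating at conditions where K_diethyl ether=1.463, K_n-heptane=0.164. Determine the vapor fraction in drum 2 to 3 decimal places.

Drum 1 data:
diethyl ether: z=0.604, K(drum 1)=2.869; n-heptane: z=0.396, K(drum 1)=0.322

V/F (drum 2) = 0.403

Drum 1:
Binary case is linear: z₁(K₁−1)(1+ψ₁(K₂−1)) + z₂(K₂−1)(1+ψ₁(K₁−1)) = 0
⇒ ψ₁ = [z₁(K₁−1)+z₂(K₂−1)] / [−(K₁−1)(K₂−1)] = 0.8604/1.2672 = 0.679
Drum-1 compositions:
  diethyl ether: x = 0.266, y = 0.764
  n-heptane: x = 0.734, y = 0.236
Drum-2 feed = drum-1 vapor: z₂ = (0.7637, 0.2363).
Drum 2:
Material balance + equilibrium reduce to Σ zᵢ(Kᵢ−1)/(1+ψ₂(Kᵢ−1)) = 0.
Feasibility: ΣzᵢKᵢ = 1.156, Σzᵢ/Kᵢ = 1.963 — both > 1, two phases present.
Binary case is linear: z₁(K₁−1)(1+ψ₂(K₂−1)) + z₂(K₂−1)(1+ψ₂(K₁−1)) = 0
⇒ ψ₂ = [z₁(K₁−1)+z₂(K₂−1)] / [−(K₁−1)(K₂−1)] = 0.1561/0.3871 = 0.403
  diethyl ether: x = 0.644, y = 0.942
  n-heptane: x = 0.356, y = 0.058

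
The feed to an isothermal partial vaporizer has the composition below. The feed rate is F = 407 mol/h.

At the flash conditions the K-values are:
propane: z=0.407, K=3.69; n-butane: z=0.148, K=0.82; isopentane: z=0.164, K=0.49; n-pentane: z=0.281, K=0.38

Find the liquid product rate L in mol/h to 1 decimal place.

L = 167.4 mol/h

Rachford–Rice: g(ψ) = Σ zᵢ(Kᵢ−1)/(1+ψ(Kᵢ−1)) = 0.
Check two-phase: ΣzᵢKᵢ = 1.810 > 1 and Σzᵢ/Kᵢ = 1.365 > 1, so g(0) = 0.810 > 0 and g(1) = -0.365 < 0.
Newton–Raphson from ψ = 0.5:
  ψ = 0.500: g = 0.0728, g' = -0.845 → ψ = 0.586
  ψ = 0.586: g = 0.0021, g' = -0.803 → ψ = 0.589
Converged at ψ = 0.589.
Then V = ψ·F = 0.5888·407 = 239.6 mol/h and L = F − V = 167.4 mol/h.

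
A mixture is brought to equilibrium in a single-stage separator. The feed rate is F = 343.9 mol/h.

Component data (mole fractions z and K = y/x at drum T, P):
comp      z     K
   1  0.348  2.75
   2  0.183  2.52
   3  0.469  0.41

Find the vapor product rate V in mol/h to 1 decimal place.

V = 212.8 mol/h

Let β = V/F and solve Σ zᵢ(Kᵢ−1)/(1+β(Kᵢ−1)) = 0.
Check two-phase: ΣzᵢKᵢ = 1.610 > 1 and Σzᵢ/Kᵢ = 1.343 > 1, so g(0) = 0.610 > 0 and g(1) = -0.343 < 0.
Newton–Raphson from β = 0.51:
  β = 0.510: g = 0.0827, g' = -0.766 → β = 0.618
  β = 0.618: g = 0.0005, g' = -0.763 → β = 0.619
Converged at β = 0.619.
Then V = β·F = 0.6187·343.9 = 212.8 mol/h and L = F − V = 131.1 mol/h.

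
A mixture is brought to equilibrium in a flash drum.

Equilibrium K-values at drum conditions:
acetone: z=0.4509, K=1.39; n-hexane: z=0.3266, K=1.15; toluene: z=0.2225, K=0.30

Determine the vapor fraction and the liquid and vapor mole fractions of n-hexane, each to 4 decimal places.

ψ = 0.3298, x_n-hexane = 0.3112, y_n-hexane = 0.3579

Material balance + equilibrium reduce to Σ zᵢ(Kᵢ−1)/(1+ψ(Kᵢ−1)) = 0.
Feasibility: ΣzᵢKᵢ = 1.0691, Σzᵢ/Kᵢ = 1.3501 — both > 1, two phases present.
Newton iteration, ψ⁰ = 0.5:
  ψ = 0.5000: g = -0.04689, g' = -0.3124 → ψ = 0.3499
  ψ = 0.3499: g = -0.00500, g' = -0.2510 → ψ = 0.3300
  ψ = 0.3300: g = -0.00006, g' = -0.2449 → ψ = 0.3298
Converged at ψ = 0.3298.
Compositions from xᵢ = zᵢ/(1+ψ(Kᵢ−1)), yᵢ = Kᵢxᵢ:
  acetone: x = 0.3995, y = 0.5553
  n-hexane: x = 0.3112, y = 0.3579
  toluene: x = 0.2893, y = 0.0868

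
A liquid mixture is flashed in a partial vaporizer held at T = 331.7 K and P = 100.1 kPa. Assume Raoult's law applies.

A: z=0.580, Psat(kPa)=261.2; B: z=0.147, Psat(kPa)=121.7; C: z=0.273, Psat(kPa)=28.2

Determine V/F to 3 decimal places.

V/F = 0.775

Raoult's law: Kᵢ = Pᵢˢᵃᵗ/P = Pᵢˢᵃᵗ/100.1.
  K_A = 261.2/100.1 = 2.60939, K_B = 121.7/100.1 = 1.21578, K_C = 28.2/100.1 = 0.28172
Rachford–Rice: g(V/F) = Σ zᵢ(Kᵢ−1)/(1+V/F(Kᵢ−1)) = 0.
g(0) = ΣzᵢKᵢ − 1 = 0.769 and g(1) = 1 − Σzᵢ/Kᵢ = -0.312, so a root lies in (0, 1).
Iterate (Newton) starting at V/F = 0.5:
  V/F = 0.500: g = 0.2399, g' = -0.810 → V/F = 0.796
  V/F = 0.796: g = -0.0219, g' = -1.062 → V/F = 0.776
  V/F = 0.776: g = -0.0004, g' = -1.020 → V/F = 0.775
Converged at V/F = 0.775.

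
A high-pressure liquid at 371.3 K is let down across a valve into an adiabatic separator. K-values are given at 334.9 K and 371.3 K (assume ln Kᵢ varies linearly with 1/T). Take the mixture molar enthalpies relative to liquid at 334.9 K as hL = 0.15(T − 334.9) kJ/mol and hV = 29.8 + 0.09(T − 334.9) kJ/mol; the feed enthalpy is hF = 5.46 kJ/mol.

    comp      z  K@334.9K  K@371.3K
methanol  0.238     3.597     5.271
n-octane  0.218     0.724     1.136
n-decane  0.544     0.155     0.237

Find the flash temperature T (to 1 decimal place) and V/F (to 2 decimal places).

T = 346.8 K, V/F = 0.13

Adiabatic flash: solve Rachford–Rice at each trial T, then check hF = ψ·hV(T) + (1−ψ)·hL(T).
  T = 334.9 K: K = (3.597, 0.724, 0.155), RR gives ψ = 0.054, H_out = 1.597 kJ/mol
  T = 371.3 K: K = (5.271, 1.136, 0.237), RR gives ψ = 0.255, H_out = 12.500 kJ/mol
  T = 353.1 K: K = (4.397, 0.917, 0.194), RR gives ψ = 0.161, H_out = 7.360 kJ/mol
  T = 344.0 K: K = (3.988, 0.818, 0.174), RR gives ψ = 0.110, H_out = 4.587 kJ/mol
  T = 348.6 K: K = (4.192, 0.867, 0.184), RR gives ψ = 0.137, H_out = 6.011 kJ/mol
  T = 346.3 K: K = (4.089, 0.842, 0.179), RR gives ψ = 0.123, H_out = 5.305 kJ/mol
Linear interpolation between T = 346.3 (H_out = 5.305) and T = 348.6 (H_out = 6.011) on hF = 5.46 gives T ≈ 346.8 K, at which ψ = 0.13.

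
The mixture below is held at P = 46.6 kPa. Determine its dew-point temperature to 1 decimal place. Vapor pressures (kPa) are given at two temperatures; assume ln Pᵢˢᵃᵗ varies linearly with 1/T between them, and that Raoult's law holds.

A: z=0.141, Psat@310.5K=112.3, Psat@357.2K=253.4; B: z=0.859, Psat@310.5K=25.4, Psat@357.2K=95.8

T = 326.5 K

Dew-point temperature: Σzᵢ·P/Pᵢˢᵃᵗ(T) = 1. Interpolate ln Pᵢˢᵃᵗ = aᵢ + bᵢ/T.
  T = 310.5 K: ΣzᵢP/Pᵢˢᵃᵗ = 1.6345
  T = 357.2 K: ΣzᵢP/Pᵢˢᵃᵗ = 0.4438
  T = 333.9 K: ΣzᵢP/Pᵢˢᵃᵗ = 0.8114
  T = 322.2 K: ΣzᵢP/Pᵢˢᵃᵗ = 1.1366
  T = 328.0 K: ΣzᵢP/Pᵢˢᵃᵗ = 0.9588
  T = 325.1 K: ΣzᵢP/Pᵢˢᵃᵗ = 1.0431
  T = 326.6 K: ΣzᵢP/Pᵢˢᵃᵗ = 0.9984
Interpolating between 325.1 K and 326.6 K gives T ≈ 326.5 K.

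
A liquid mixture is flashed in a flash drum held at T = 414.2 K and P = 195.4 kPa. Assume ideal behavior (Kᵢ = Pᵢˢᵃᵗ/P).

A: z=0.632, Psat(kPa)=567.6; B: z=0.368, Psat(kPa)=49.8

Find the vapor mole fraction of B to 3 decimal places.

Raoult's law: Kᵢ = Pᵢˢᵃᵗ/P = Pᵢˢᵃᵗ/195.4.
  K_A = 567.6/195.4 = 2.90481, K_B = 49.8/195.4 = 0.25486
Rachford–Rice: g(ψ) = Σ zᵢ(Kᵢ−1)/(1+ψ(Kᵢ−1)) = 0.
Check two-phase: ΣzᵢKᵢ = 1.930 > 1 and Σzᵢ/Kᵢ = 1.661 > 1, so g(0) = 0.930 > 0 and g(1) = -0.661 < 0.
Newton–Raphson from ψ = 0.45:
  ψ = 0.450: g = 0.2357, g' = -1.127 → ψ = 0.659
  ψ = 0.659: g = -0.0051, g' = -1.240 → ψ = 0.655
Converged at ψ = 0.655.
Compositions from xᵢ = zᵢ/(1+ψ(Kᵢ−1)), yᵢ = Kᵢxᵢ:
  A: x = 0.281, y = 0.817
  B: x = 0.719, y = 0.183

y_B = 0.183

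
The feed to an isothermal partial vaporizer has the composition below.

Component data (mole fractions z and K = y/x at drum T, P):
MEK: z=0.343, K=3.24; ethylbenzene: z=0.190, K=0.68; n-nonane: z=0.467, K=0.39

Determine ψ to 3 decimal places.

Let ψ = V/F and solve Σ zᵢ(Kᵢ−1)/(1+ψ(Kᵢ−1)) = 0.
Check two-phase: ΣzᵢKᵢ = 1.423 > 1 and Σzᵢ/Kᵢ = 1.583 > 1, so g(0) = 0.423 > 0 and g(1) = -0.583 < 0.
Iterate (Newton) starting at ψ = 0.55:
  ψ = 0.550: g = -0.1583, g' = -0.768 → ψ = 0.344
  ψ = 0.344: g = 0.0052, g' = -0.852 → ψ = 0.350
Converged at ψ = 0.350.

ψ = 0.350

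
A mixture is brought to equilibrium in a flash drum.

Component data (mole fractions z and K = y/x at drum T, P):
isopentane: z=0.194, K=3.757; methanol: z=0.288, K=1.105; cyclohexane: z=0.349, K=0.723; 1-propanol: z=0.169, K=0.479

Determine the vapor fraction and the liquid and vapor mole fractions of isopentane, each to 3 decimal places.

Rachford–Rice: g(ψ) = Σ zᵢ(Kᵢ−1)/(1+ψ(Kᵢ−1)) = 0.
Check two-phase: ΣzᵢKᵢ = 1.380 > 1 and Σzᵢ/Kᵢ = 1.148 > 1, so g(0) = 0.380 > 0 and g(1) = -0.148 < 0.
Iterate (Newton) starting at ψ = 0.5:
  ψ = 0.500: g = 0.0223, g' = -0.383 → ψ = 0.558
  ψ = 0.558: g = 0.0007, g' = -0.360 → ψ = 0.560
Converged at ψ = 0.560.
Compositions from xᵢ = zᵢ/(1+ψ(Kᵢ−1)), yᵢ = Kᵢxᵢ:
  isopentane: x = 0.076, y = 0.286
  methanol: x = 0.272, y = 0.301
  cyclohexane: x = 0.413, y = 0.299
  1-propanol: x = 0.239, y = 0.114

ψ = 0.560, x_isopentane = 0.076, y_isopentane = 0.286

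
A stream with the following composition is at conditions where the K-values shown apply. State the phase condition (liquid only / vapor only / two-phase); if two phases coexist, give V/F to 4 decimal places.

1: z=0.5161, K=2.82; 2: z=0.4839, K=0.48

two-phase, V/F = 0.7266

ΣzᵢKᵢ = 1.6877; Σzᵢ/Kᵢ = 1.1911.
Both exceed 1, so a two-phase solution exists.
Let ψ = V/F and solve Σ zᵢ(Kᵢ−1)/(1+ψ(Kᵢ−1)) = 0.
Binary case is linear: z₁(K₁−1)(1+ψ(K₂−1)) + z₂(K₂−1)(1+ψ(K₁−1)) = 0
⇒ ψ = [z₁(K₁−1)+z₂(K₂−1)] / [−(K₁−1)(K₂−1)] = 0.68767/0.94640 = 0.7266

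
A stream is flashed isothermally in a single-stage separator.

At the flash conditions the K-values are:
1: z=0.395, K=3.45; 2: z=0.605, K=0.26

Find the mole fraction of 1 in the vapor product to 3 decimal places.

Binary case is linear: z₁(K₁−1)(1+ψ(K₂−1)) + z₂(K₂−1)(1+ψ(K₁−1)) = 0
⇒ ψ = [z₁(K₁−1)+z₂(K₂−1)] / [−(K₁−1)(K₂−1)] = 0.5201/1.8130 = 0.287
Compositions from xᵢ = zᵢ/(1+ψ(Kᵢ−1)), yᵢ = Kᵢxᵢ:
  1: x = 0.232, y = 0.800
  2: x = 0.768, y = 0.200

y_1 = 0.800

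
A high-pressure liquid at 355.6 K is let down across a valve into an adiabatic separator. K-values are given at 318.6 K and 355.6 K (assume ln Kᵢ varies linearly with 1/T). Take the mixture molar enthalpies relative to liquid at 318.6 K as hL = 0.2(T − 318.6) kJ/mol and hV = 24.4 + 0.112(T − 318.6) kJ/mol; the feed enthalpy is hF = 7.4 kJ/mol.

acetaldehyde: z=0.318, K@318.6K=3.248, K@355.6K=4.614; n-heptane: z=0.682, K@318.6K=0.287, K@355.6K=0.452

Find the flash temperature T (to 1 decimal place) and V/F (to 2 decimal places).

Adiabatic flash: solve Rachford–Rice at each trial T, then check hF = ψ·hV(T) + (1−ψ)·hL(T).
  T = 318.6 K: K = (3.248, 0.287), RR gives ψ = 0.143, H_out = 3.480 kJ/mol
  T = 355.6 K: K = (4.614, 0.452), RR gives ψ = 0.392, H_out = 15.680 kJ/mol
  T = 337.1 K: K = (3.909, 0.365), RR gives ψ = 0.266, H_out = 9.759 kJ/mol
  T = 327.9 K: K = (3.574, 0.325), RR gives ψ = 0.206, H_out = 6.719 kJ/mol
  T = 332.5 K: K = (3.740, 0.344), RR gives ψ = 0.236, H_out = 8.254 kJ/mol
  T = 330.2 K: K = (3.657, 0.335), RR gives ψ = 0.221, H_out = 7.491 kJ/mol
Linear interpolation between T = 327.9 (H_out = 6.719) and T = 330.2 (H_out = 7.491) on hF = 7.4 gives T ≈ 329.9 K, at which ψ = 0.22.

T = 329.9 K, V/F = 0.22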